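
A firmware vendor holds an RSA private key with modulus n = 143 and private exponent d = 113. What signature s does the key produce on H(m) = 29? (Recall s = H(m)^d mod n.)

35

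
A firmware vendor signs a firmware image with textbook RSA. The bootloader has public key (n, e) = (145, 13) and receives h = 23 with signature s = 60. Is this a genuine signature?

Squares mod 145: s^1≡60, s^2≡120, s^4≡45, s^8≡140
13 = 8 + 4 + 1, so s^13 ≡ 140·45·60 ≡ 130 (mod 145)
The recovered value 130 does not match the digest 23.

forged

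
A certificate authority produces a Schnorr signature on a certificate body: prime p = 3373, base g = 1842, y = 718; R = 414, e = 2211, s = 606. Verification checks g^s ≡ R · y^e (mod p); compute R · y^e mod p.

1676

Squares mod 3373: 718^1≡718, 718^2≡2828, 718^4≡201, 718^8≡3298, 718^16≡2252, 718^32≡1885, 718^64≡1456, 718^128≡1692, 718^256≡2560, 718^512≡3234, 718^1024≡2456, 718^2048≡1012
2211 = 2048 + 128 + 32 + 2 + 1, so 718^2211 ≡ 1012·1692·1885·2828·718 ≡ 1992 (mod 3373)
R · y^e ≡ 414·1992 = 824688 ≡ 1676 (mod 3373)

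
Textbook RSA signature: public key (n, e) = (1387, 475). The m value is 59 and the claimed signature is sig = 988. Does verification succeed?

sig^2 ≡ 988^2 = 976144 ≡ 1083
sig^4 ≡ 1083^2 = 1172889 ≡ 874
sig^8 ≡ 874^2 = 763876 ≡ 1026
sig^16 ≡ 1026^2 = 1052676 ≡ 1330
sig^32 ≡ 1330^2 = 1768900 ≡ 475
sig^64 ≡ 475^2 = 225625 ≡ 931
sig^128 ≡ 931^2 = 866761 ≡ 1273
sig^256 ≡ 1273^2 = 1620529 ≡ 513
475 = 256 + 128 + 64 + 16 + 8 + 2 + 1, so sig^475 ≡ 513·1273·931·1330·1026·1083·988 ≡ 1254 (mod 1387)
sig^475 mod 1387 = 1254, but m = 59.

fails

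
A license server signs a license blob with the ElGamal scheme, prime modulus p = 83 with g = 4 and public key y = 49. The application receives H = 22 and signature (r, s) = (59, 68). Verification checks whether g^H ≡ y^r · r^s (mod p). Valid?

Left side g^H mod p:
4^2 = 16
4^4 ≡ 16^2 = 256 ≡ 7
4^8 ≡ 7^2 = 49
4^16 ≡ 49^2 = 2401 ≡ 77
22 = 16 + 4 + 2, so 4^22 ≡ 77·7·16 ≡ 75 (mod 83)
Right side y^r · r^s mod p:
49^2 = 2401 ≡ 77
49^4 ≡ 77^2 = 5929 ≡ 36
49^8 ≡ 36^2 = 1296 ≡ 51
49^16 ≡ 51^2 = 2601 ≡ 28
49^32 ≡ 28^2 = 784 ≡ 37
59 = 32 + 16 + 8 + 2 + 1, so 49^59 ≡ 37·28·51·77·49 ≡ 81 (mod 83)
59^2 = 3481 ≡ 78
59^4 ≡ 78^2 = 6084 ≡ 25
59^8 ≡ 25^2 = 625 ≡ 44
59^16 ≡ 44^2 = 1936 ≡ 27
59^32 ≡ 27^2 = 729 ≡ 65
59^64 ≡ 65^2 = 4225 ≡ 75
68 = 64 + 4, so 59^68 ≡ 75·25 ≡ 49 (mod 83)
81·49 = 3969 ≡ 68 (mod 83)
75 ≠ 68, so verification fails.

no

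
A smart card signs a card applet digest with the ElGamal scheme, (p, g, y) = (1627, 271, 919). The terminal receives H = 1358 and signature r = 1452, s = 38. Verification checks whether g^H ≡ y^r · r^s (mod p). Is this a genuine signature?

Left side g^H mod p:
271^2 = 73441 ≡ 226
271^4 ≡ 226^2 = 51076 ≡ 639
271^8 ≡ 639^2 = 408321 ≡ 1571
271^16 ≡ 1571^2 = 2468041 ≡ 1509
271^32 ≡ 1509^2 = 2277081 ≡ 908
271^64 ≡ 908^2 = 824464 ≡ 1202
271^128 ≡ 1202^2 = 1444804 ≡ 28
271^256 ≡ 28^2 = 784
271^512 ≡ 784^2 = 614656 ≡ 1277
271^1024 ≡ 1277^2 = 1630729 ≡ 475
1358 = 1024 + 256 + 64 + 8 + 4 + 2, so 271^1358 ≡ 475·784·1202·1571·639·226 ≡ 182 (mod 1627)
Right side y^r · r^s mod p:
919^2 = 844561 ≡ 148
919^4 ≡ 148^2 = 21904 ≡ 753
919^8 ≡ 753^2 = 567009 ≡ 813
919^16 ≡ 813^2 = 660969 ≡ 407
919^32 ≡ 407^2 = 165649 ≡ 1322
919^64 ≡ 1322^2 = 1747684 ≡ 286
919^128 ≡ 286^2 = 81796 ≡ 446
919^256 ≡ 446^2 = 198916 ≡ 422
919^512 ≡ 422^2 = 178084 ≡ 741
919^1024 ≡ 741^2 = 549081 ≡ 782
1452 = 1024 + 256 + 128 + 32 + 8 + 4, so 919^1452 ≡ 782·422·446·1322·813·753 ≡ 1174 (mod 1627)
1452^2 = 2108304 ≡ 1339
1452^4 ≡ 1339^2 = 1792921 ≡ 1594
1452^8 ≡ 1594^2 = 2540836 ≡ 1089
1452^16 ≡ 1089^2 = 1185921 ≡ 1465
1452^32 ≡ 1465^2 = 2146225 ≡ 212
38 = 32 + 4 + 2, so 1452^38 ≡ 212·1594·1339 ≡ 622 (mod 1627)
1174·622 = 730228 ≡ 1332 (mod 1627)
182 ≠ 1332, so verification fails.

forged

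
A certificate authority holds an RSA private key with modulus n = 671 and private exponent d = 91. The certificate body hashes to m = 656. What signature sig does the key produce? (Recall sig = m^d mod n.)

656

m^2 ≡ 656^2 = 430336 ≡ 225
m^4 ≡ 225^2 = 50625 ≡ 300
m^8 ≡ 300^2 = 90000 ≡ 86
m^16 ≡ 86^2 = 7396 ≡ 15
m^32 ≡ 15^2 = 225
m^64 ≡ 225^2 = 50625 ≡ 300
91 = 64 + 16 + 8 + 2 + 1, so m^91 ≡ 300·15·86·225·656 ≡ 656 (mod 671)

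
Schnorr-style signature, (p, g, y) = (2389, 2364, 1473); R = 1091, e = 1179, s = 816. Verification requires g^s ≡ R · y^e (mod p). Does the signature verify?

verifies

g^s mod p:
2364^2 = 5588496 ≡ 625
2364^4 ≡ 625^2 = 390625 ≡ 1218
2364^8 ≡ 1218^2 = 1483524 ≡ 2344
2364^16 ≡ 2344^2 = 5494336 ≡ 2025
2364^32 ≡ 2025^2 = 4100625 ≡ 1101
2364^64 ≡ 1101^2 = 1212201 ≡ 978
2364^128 ≡ 978^2 = 956484 ≡ 884
2364^256 ≡ 884^2 = 781456 ≡ 253
2364^512 ≡ 253^2 = 64009 ≡ 1895
816 = 512 + 256 + 32 + 16, so 2364^816 ≡ 1895·253·1101·2025 ≡ 1002 (mod 2389)
R · y^e mod p:
1473^2 = 2169729 ≡ 517
1473^4 ≡ 517^2 = 267289 ≡ 2110
1473^8 ≡ 2110^2 = 4452100 ≡ 1393
1473^16 ≡ 1393^2 = 1940449 ≡ 581
1473^32 ≡ 581^2 = 337561 ≡ 712
1473^64 ≡ 712^2 = 506944 ≡ 476
1473^128 ≡ 476^2 = 226576 ≡ 2010
1473^256 ≡ 2010^2 = 4040100 ≡ 301
1473^512 ≡ 301^2 = 90601 ≡ 2208
1473^1024 ≡ 2208^2 = 4875264 ≡ 1704
1179 = 1024 + 128 + 16 + 8 + 2 + 1, so 1473^1179 ≡ 1704·2010·581·1393·517·1473 ≡ 1306 (mod 2389)
1091·1306 = 1424846 ≡ 1002 (mod 2389)
1002 ≡ 1002 (mod 2389); signature holds.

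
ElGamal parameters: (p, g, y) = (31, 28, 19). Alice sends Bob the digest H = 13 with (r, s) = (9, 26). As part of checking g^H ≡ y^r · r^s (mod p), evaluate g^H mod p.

7

28^2 = 784 ≡ 9
28^4 ≡ 9^2 = 81 ≡ 19
28^8 ≡ 19^2 = 361 ≡ 20
13 = 8 + 4 + 1, so 28^13 ≡ 20·19·28 ≡ 7 (mod 31)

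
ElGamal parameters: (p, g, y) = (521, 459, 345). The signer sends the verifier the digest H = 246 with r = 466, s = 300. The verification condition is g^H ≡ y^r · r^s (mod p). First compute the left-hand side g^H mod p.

492

459^2 = 210681 ≡ 197
459^4 ≡ 197^2 = 38809 ≡ 255
459^8 ≡ 255^2 = 65025 ≡ 421
459^16 ≡ 421^2 = 177241 ≡ 101
459^32 ≡ 101^2 = 10201 ≡ 302
459^64 ≡ 302^2 = 91204 ≡ 29
459^128 ≡ 29^2 = 841 ≡ 320
246 = 128 + 64 + 32 + 16 + 4 + 2, so 459^246 ≡ 320·29·302·101·255·197 ≡ 492 (mod 521)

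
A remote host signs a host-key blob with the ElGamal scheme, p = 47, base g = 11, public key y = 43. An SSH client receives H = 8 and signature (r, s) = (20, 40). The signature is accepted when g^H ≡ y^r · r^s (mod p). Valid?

no

Left side g^H mod p:
11^2 = 121 ≡ 27
11^4 ≡ 27^2 = 729 ≡ 24
11^8 ≡ 24^2 = 576 ≡ 12
Right side y^r · r^s mod p:
43^2 = 1849 ≡ 16
43^4 ≡ 16^2 = 256 ≡ 21
43^8 ≡ 21^2 = 441 ≡ 18
43^16 ≡ 18^2 = 324 ≡ 42
20 = 16 + 4, so 43^20 ≡ 42·21 ≡ 36 (mod 47)
20^2 = 400 ≡ 24
20^4 ≡ 24^2 = 576 ≡ 12
20^8 ≡ 12^2 = 144 ≡ 3
20^16 ≡ 3^2 = 9
20^32 ≡ 9^2 = 81 ≡ 34
40 = 32 + 8, so 20^40 ≡ 34·3 ≡ 8 (mod 47)
36·8 = 288 ≡ 6 (mod 47)
12 ≠ 6, so verification fails.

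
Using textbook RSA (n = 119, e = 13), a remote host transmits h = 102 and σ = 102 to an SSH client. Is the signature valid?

valid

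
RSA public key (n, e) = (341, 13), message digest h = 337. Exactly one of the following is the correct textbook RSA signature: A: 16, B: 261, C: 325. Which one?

Candidate A: Squares mod 341: 16^1≡16, 16^2≡256, 16^4≡64, 16^8≡4; 13 = 8 + 4 + 1, so 16^13 ≡ 4·64·16 ≡ 4 (mod 341)
Candidate B: Squares mod 341: 261^1≡261, 261^2≡262, 261^4≡103, 261^8≡38; 13 = 8 + 4 + 1, so 261^13 ≡ 38·103·261 ≡ 259 (mod 341)
Candidate C: Squares mod 341: 325^1≡325, 325^2≡256, 325^4≡64, 325^8≡4; 13 = 8 + 4 + 1, so 325^13 ≡ 4·64·325 ≡ 337 (mod 341)
  → matches h = 337

C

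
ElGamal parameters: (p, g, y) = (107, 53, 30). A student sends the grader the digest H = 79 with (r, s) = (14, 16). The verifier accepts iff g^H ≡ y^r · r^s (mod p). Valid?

Left side g^H mod p:
Squares mod 107: 53^1≡53, 53^2≡27, 53^4≡87, 53^8≡79, 53^16≡35, 53^32≡48, 53^64≡57
79 = 64 + 8 + 4 + 2 + 1, so 53^79 ≡ 57·79·87·27·53 ≡ 76 (mod 107)
Right side y^r · r^s mod p:
Squares mod 107: 30^1≡30, 30^2≡44, 30^4≡10, 30^8≡100
14 = 8 + 4 + 2, so 30^14 ≡ 100·10·44 ≡ 23 (mod 107)
Squares mod 107: 14^1≡14, 14^2≡89, 14^4≡3, 14^8≡9, 14^16≡81
14^16 ≡ 81 (mod 107)
23·81 = 1863 ≡ 44 (mod 107)
76 ≠ 44, so verification fails.

no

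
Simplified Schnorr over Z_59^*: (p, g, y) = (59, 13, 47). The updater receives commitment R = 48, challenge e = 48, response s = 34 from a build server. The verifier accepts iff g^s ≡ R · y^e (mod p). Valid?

g^s mod p:
Squares mod 59: 13^1≡13, 13^2≡51, 13^4≡5, 13^8≡25, 13^16≡35, 13^32≡45
34 = 32 + 2, so 13^34 ≡ 45·51 ≡ 53 (mod 59)
R · y^e mod p:
Squares mod 59: 47^1≡47, 47^2≡26, 47^4≡27, 47^8≡21, 47^16≡28, 47^32≡17
48 = 32 + 16, so 47^48 ≡ 17·28 ≡ 4 (mod 59)
48·4 = 192 ≡ 15 (mod 59)
53 ≠ 15; the check fails.

no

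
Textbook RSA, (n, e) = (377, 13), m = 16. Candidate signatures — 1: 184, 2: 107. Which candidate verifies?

Candidate 1: Squares mod 377: 184^1≡184, 184^2≡303, 184^4≡198, 184^8≡373; 13 = 8 + 4 + 1, so 184^13 ≡ 373·198·184 ≡ 171 (mod 377)
Candidate 2: Squares mod 377: 107^1≡107, 107^2≡139, 107^4≡94, 107^8≡165; 13 = 8 + 4 + 1, so 107^13 ≡ 165·94·107 ≡ 16 (mod 377)
  → matches m = 16

2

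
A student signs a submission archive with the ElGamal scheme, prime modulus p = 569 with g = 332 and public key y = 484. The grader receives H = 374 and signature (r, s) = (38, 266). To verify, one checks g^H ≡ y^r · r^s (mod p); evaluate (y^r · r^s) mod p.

174

Squares mod 569: 484^1≡484, 484^2≡397, 484^4≡565, 484^8≡16, 484^16≡256, 484^32≡101
38 = 32 + 4 + 2, so 484^38 ≡ 101·565·397 ≡ 70 (mod 569)
Squares mod 569: 38^1≡38, 38^2≡306, 38^4≡320, 38^8≡549, 38^16≡400, 38^32≡111, 38^64≡372, 38^128≡117, 38^256≡33
266 = 256 + 8 + 2, so 38^266 ≡ 33·549·306 ≡ 35 (mod 569)
y^r · r^s ≡ 70·35 = 2450 ≡ 174 (mod 569)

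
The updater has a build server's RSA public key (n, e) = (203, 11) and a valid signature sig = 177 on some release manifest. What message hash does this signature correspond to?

sig^2 ≡ 177^2 = 31329 ≡ 67
sig^4 ≡ 67^2 = 4489 ≡ 23
sig^8 ≡ 23^2 = 529 ≡ 123
11 = 8 + 2 + 1, so sig^11 ≡ 123·67·177 ≡ 102 (mod 203)

102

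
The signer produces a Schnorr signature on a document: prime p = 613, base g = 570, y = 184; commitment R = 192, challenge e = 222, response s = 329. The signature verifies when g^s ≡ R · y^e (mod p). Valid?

no

g^s mod p:
570^2 = 324900 ≡ 10
570^4 ≡ 10^2 = 100
570^8 ≡ 100^2 = 10000 ≡ 192
570^16 ≡ 192^2 = 36864 ≡ 84
570^32 ≡ 84^2 = 7056 ≡ 313
570^64 ≡ 313^2 = 97969 ≡ 502
570^128 ≡ 502^2 = 252004 ≡ 61
570^256 ≡ 61^2 = 3721 ≡ 43
329 = 256 + 64 + 8 + 1, so 570^329 ≡ 43·502·192·570 ≡ 409 (mod 613)
R · y^e mod p:
184^2 = 33856 ≡ 141
184^4 ≡ 141^2 = 19881 ≡ 265
184^8 ≡ 265^2 = 70225 ≡ 343
184^16 ≡ 343^2 = 117649 ≡ 566
184^32 ≡ 566^2 = 320356 ≡ 370
184^64 ≡ 370^2 = 136900 ≡ 201
184^128 ≡ 201^2 = 40401 ≡ 556
222 = 128 + 64 + 16 + 8 + 4 + 2, so 184^222 ≡ 556·201·566·343·265·141 ≡ 116 (mod 613)
192·116 = 22272 ≡ 204 (mod 613)
409 ≠ 204; the check fails.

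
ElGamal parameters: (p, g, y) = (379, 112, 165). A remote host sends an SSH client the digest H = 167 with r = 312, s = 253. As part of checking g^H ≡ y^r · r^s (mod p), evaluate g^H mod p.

349

112^2 = 12544 ≡ 37
112^4 ≡ 37^2 = 1369 ≡ 232
112^8 ≡ 232^2 = 53824 ≡ 6
112^16 ≡ 6^2 = 36
112^32 ≡ 36^2 = 1296 ≡ 159
112^64 ≡ 159^2 = 25281 ≡ 267
112^128 ≡ 267^2 = 71289 ≡ 37
167 = 128 + 32 + 4 + 2 + 1, so 112^167 ≡ 37·159·232·37·112 ≡ 349 (mod 379)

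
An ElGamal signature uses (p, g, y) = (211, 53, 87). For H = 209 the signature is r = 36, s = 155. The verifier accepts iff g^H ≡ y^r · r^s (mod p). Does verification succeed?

passes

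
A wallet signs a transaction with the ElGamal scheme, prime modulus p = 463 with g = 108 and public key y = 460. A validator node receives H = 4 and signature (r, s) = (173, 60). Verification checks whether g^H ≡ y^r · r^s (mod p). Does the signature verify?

does not verify

Left side g^H mod p:
108^2 = 11664 ≡ 89
108^4 ≡ 89^2 = 7921 ≡ 50
Right side y^r · r^s mod p:
460^2 = 211600 ≡ 9
460^4 ≡ 9^2 = 81
460^8 ≡ 81^2 = 6561 ≡ 79
460^16 ≡ 79^2 = 6241 ≡ 222
460^32 ≡ 222^2 = 49284 ≡ 206
460^64 ≡ 206^2 = 42436 ≡ 303
460^128 ≡ 303^2 = 91809 ≡ 135
173 = 128 + 32 + 8 + 4 + 1, so 460^173 ≡ 135·206·79·81·460 ≡ 62 (mod 463)
173^2 = 29929 ≡ 297
173^4 ≡ 297^2 = 88209 ≡ 239
173^8 ≡ 239^2 = 57121 ≡ 172
173^16 ≡ 172^2 = 29584 ≡ 415
173^32 ≡ 415^2 = 172225 ≡ 452
60 = 32 + 16 + 8 + 4, so 173^60 ≡ 452·415·172·239 ≡ 47 (mod 463)
62·47 = 2914 ≡ 136 (mod 463)
50 ≠ 136, so verification fails.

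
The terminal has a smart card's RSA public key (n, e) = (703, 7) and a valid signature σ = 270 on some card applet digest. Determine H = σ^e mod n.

Squares mod 703: σ^1≡270, σ^2≡491, σ^4≡655
7 = 4 + 2 + 1, so σ^7 ≡ 655·491·270 ≡ 196 (mod 703)

196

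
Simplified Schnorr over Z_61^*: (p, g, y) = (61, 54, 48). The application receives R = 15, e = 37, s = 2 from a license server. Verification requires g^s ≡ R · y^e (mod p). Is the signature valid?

valid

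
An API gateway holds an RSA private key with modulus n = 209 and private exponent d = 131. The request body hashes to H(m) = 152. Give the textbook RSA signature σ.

152

(H(m))^2 ≡ 152^2 = 23104 ≡ 114
(H(m))^4 ≡ 114^2 = 12996 ≡ 38
(H(m))^8 ≡ 38^2 = 1444 ≡ 190
(H(m))^16 ≡ 190^2 = 36100 ≡ 152
(H(m))^32 ≡ 152^2 = 23104 ≡ 114
(H(m))^64 ≡ 114^2 = 12996 ≡ 38
(H(m))^128 ≡ 38^2 = 1444 ≡ 190
131 = 128 + 2 + 1, so (H(m))^131 ≡ 190·114·152 ≡ 152 (mod 209)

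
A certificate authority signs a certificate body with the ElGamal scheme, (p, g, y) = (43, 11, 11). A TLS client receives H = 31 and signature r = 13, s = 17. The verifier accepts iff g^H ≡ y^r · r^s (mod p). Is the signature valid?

invalid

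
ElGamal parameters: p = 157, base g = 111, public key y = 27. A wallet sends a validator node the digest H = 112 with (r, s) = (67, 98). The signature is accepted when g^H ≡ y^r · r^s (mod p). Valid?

Left side g^H mod p:
Squares mod 157: 111^1≡111, 111^2≡75, 111^4≡130, 111^8≡101, 111^16≡153, 111^32≡16, 111^64≡99
112 = 64 + 32 + 16, so 111^112 ≡ 99·16·153 ≡ 101 (mod 157)
Right side y^r · r^s mod p:
Squares mod 157: 27^1≡27, 27^2≡101, 27^4≡153, 27^8≡16, 27^16≡99, 27^32≡67, 27^64≡93
67 = 64 + 2 + 1, so 27^67 ≡ 93·101·27 ≡ 56 (mod 157)
Squares mod 157: 67^1≡67, 67^2≡93, 67^4≡14, 67^8≡39, 67^16≡108, 67^32≡46, 67^64≡75
98 = 64 + 32 + 2, so 67^98 ≡ 75·46·93 ≡ 99 (mod 157)
56·99 = 5544 ≡ 49 (mod 157)
101 ≠ 49, so verification fails.

no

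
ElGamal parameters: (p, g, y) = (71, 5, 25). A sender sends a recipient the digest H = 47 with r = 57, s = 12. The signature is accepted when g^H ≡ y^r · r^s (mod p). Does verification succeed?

Left side g^H mod p:
5^2 = 25
5^4 ≡ 25^2 = 625 ≡ 57
5^8 ≡ 57^2 = 3249 ≡ 54
5^16 ≡ 54^2 = 2916 ≡ 5
5^32 ≡ 5^2 = 25
47 = 32 + 8 + 4 + 2 + 1, so 5^47 ≡ 25·54·57·25·5 ≡ 25 (mod 71)
Right side y^r · r^s mod p:
25^2 = 625 ≡ 57
25^4 ≡ 57^2 = 3249 ≡ 54
25^8 ≡ 54^2 = 2916 ≡ 5
25^16 ≡ 5^2 = 25
25^32 ≡ 25^2 = 625 ≡ 57
57 = 32 + 16 + 8 + 1, so 25^57 ≡ 57·25·5·25 ≡ 57 (mod 71)
57^2 = 3249 ≡ 54
57^4 ≡ 54^2 = 2916 ≡ 5
57^8 ≡ 5^2 = 25
12 = 8 + 4, so 57^12 ≡ 25·5 ≡ 54 (mod 71)
57·54 = 3078 ≡ 25 (mod 71)
25 ≡ 25 (mod 71), so the signature is genuine.

passes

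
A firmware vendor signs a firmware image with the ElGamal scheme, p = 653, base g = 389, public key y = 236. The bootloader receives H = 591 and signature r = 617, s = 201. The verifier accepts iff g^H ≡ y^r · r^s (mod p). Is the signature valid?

valid

Left side g^H mod p:
Squares mod 653: 389^1≡389, 389^2≡478, 389^4≡587, 389^8≡438, 389^16≡515, 389^32≡107, 389^64≡348, 389^128≡299, 389^256≡593, 389^512≡335
591 = 512 + 64 + 8 + 4 + 2 + 1, so 389^591 ≡ 335·348·438·587·478·389 ≡ 448 (mod 653)
Right side y^r · r^s mod p:
Squares mod 653: 236^1≡236, 236^2≡191, 236^4≡566, 236^8≡386, 236^16≡112, 236^32≡137, 236^64≡485, 236^128≡145, 236^256≡129, 236^512≡316
617 = 512 + 64 + 32 + 8 + 1, so 236^617 ≡ 316·485·137·386·236 ≡ 145 (mod 653)
Squares mod 653: 617^1≡617, 617^2≡643, 617^4≡100, 617^8≡205, 617^16≡233, 617^32≡90, 617^64≡264, 617^128≡478
201 = 128 + 64 + 8 + 1, so 617^201 ≡ 478·264·205·617 ≡ 539 (mod 653)
145·539 = 78155 ≡ 448 (mod 653)
448 ≡ 448 (mod 653), so the signature is genuine.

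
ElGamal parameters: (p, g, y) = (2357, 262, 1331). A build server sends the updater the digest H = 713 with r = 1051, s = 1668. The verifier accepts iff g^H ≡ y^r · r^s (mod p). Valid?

yes

Left side g^H mod p:
262^2 = 68644 ≡ 291
262^4 ≡ 291^2 = 84681 ≡ 2186
262^8 ≡ 2186^2 = 4778596 ≡ 957
262^16 ≡ 957^2 = 915849 ≡ 1333
262^32 ≡ 1333^2 = 1776889 ≡ 2068
262^64 ≡ 2068^2 = 4276624 ≡ 1026
262^128 ≡ 1026^2 = 1052676 ≡ 1454
262^256 ≡ 1454^2 = 2114116 ≡ 2244
262^512 ≡ 2244^2 = 5035536 ≡ 984
713 = 512 + 128 + 64 + 8 + 1, so 262^713 ≡ 984·1454·1026·957·262 ≡ 1442 (mod 2357)
Right side y^r · r^s mod p:
1331^2 = 1771561 ≡ 1454
1331^4 ≡ 1454^2 = 2114116 ≡ 2244
1331^8 ≡ 2244^2 = 5035536 ≡ 984
1331^16 ≡ 984^2 = 968256 ≡ 1886
1331^32 ≡ 1886^2 = 3556996 ≡ 283
1331^64 ≡ 283^2 = 80089 ≡ 2308
1331^128 ≡ 2308^2 = 5326864 ≡ 44
1331^256 ≡ 44^2 = 1936
1331^512 ≡ 1936^2 = 3748096 ≡ 466
1331^1024 ≡ 466^2 = 217156 ≡ 312
1051 = 1024 + 16 + 8 + 2 + 1, so 1331^1051 ≡ 312·1886·984·1454·1331 ≡ 1798 (mod 2357)
1051^2 = 1104601 ≡ 1525
1051^4 ≡ 1525^2 = 2325625 ≡ 1623
1051^8 ≡ 1623^2 = 2634129 ≡ 1360
1051^16 ≡ 1360^2 = 1849600 ≡ 1712
1051^32 ≡ 1712^2 = 2930944 ≡ 1193
1051^64 ≡ 1193^2 = 1423249 ≡ 1978
1051^128 ≡ 1978^2 = 3912484 ≡ 2221
1051^256 ≡ 2221^2 = 4932841 ≡ 1997
1051^512 ≡ 1997^2 = 3988009 ≡ 2322
1051^1024 ≡ 2322^2 = 5391684 ≡ 1225
1668 = 1024 + 512 + 128 + 4, so 1051^1668 ≡ 1225·2322·2221·1623 ≡ 2093 (mod 2357)
1798·2093 = 3763214 ≡ 1442 (mod 2357)
1442 ≡ 1442 (mod 2357), so the signature is genuine.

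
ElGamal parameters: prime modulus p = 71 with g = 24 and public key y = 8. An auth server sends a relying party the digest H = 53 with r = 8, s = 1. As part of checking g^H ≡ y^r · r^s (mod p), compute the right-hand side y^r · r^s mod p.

8^2 = 64
8^4 ≡ 64^2 = 4096 ≡ 49
8^8 ≡ 49^2 = 2401 ≡ 58
8^1 mod 71 = 8
y^r · r^s ≡ 58·8 = 464 ≡ 38 (mod 71)

38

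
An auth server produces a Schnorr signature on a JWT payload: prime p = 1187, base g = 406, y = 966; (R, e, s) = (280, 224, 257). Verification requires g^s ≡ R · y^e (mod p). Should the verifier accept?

accept

g^s mod p:
406^2 = 164836 ≡ 1030
406^4 ≡ 1030^2 = 1060900 ≡ 909
406^8 ≡ 909^2 = 826281 ≡ 129
406^16 ≡ 129^2 = 16641 ≡ 23
406^32 ≡ 23^2 = 529
406^64 ≡ 529^2 = 279841 ≡ 896
406^128 ≡ 896^2 = 802816 ≡ 404
406^256 ≡ 404^2 = 163216 ≡ 597
257 = 256 + 1, so 406^257 ≡ 597·406 ≡ 234 (mod 1187)
R · y^e mod p:
966^2 = 933156 ≡ 174
966^4 ≡ 174^2 = 30276 ≡ 601
966^8 ≡ 601^2 = 361201 ≡ 353
966^16 ≡ 353^2 = 124609 ≡ 1161
966^32 ≡ 1161^2 = 1347921 ≡ 676
966^64 ≡ 676^2 = 456976 ≡ 1168
966^128 ≡ 1168^2 = 1364224 ≡ 361
224 = 128 + 64 + 32, so 966^224 ≡ 361·1168·676 ≡ 925 (mod 1187)
280·925 = 259000 ≡ 234 (mod 1187)
234 ≡ 234 (mod 1187); signature holds.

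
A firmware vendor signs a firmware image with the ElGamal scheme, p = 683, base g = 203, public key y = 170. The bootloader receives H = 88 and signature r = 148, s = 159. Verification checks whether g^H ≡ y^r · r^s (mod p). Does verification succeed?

Left side g^H mod p:
203^2 = 41209 ≡ 229
203^4 ≡ 229^2 = 52441 ≡ 533
203^8 ≡ 533^2 = 284089 ≡ 644
203^16 ≡ 644^2 = 414736 ≡ 155
203^32 ≡ 155^2 = 24025 ≡ 120
203^64 ≡ 120^2 = 14400 ≡ 57
88 = 64 + 16 + 8, so 203^88 ≡ 57·155·644 ≡ 350 (mod 683)
Right side y^r · r^s mod p:
170^2 = 28900 ≡ 214
170^4 ≡ 214^2 = 45796 ≡ 35
170^8 ≡ 35^2 = 1225 ≡ 542
170^16 ≡ 542^2 = 293764 ≡ 74
170^32 ≡ 74^2 = 5476 ≡ 12
170^64 ≡ 12^2 = 144
170^128 ≡ 144^2 = 20736 ≡ 246
148 = 128 + 16 + 4, so 170^148 ≡ 246·74·35 ≡ 584 (mod 683)
148^2 = 21904 ≡ 48
148^4 ≡ 48^2 = 2304 ≡ 255
148^8 ≡ 255^2 = 65025 ≡ 140
148^16 ≡ 140^2 = 19600 ≡ 476
148^32 ≡ 476^2 = 226576 ≡ 503
148^64 ≡ 503^2 = 253009 ≡ 299
148^128 ≡ 299^2 = 89401 ≡ 611
159 = 128 + 16 + 8 + 4 + 2 + 1, so 148^159 ≡ 611·476·140·255·48·148 ≡ 346 (mod 683)
584·346 = 202064 ≡ 579 (mod 683)
350 ≠ 579, so verification fails.

fails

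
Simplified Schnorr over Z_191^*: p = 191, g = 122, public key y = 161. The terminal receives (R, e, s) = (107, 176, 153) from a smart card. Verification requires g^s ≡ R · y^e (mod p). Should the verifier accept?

reject

g^s mod p:
Squares mod 191: 122^1≡122, 122^2≡177, 122^4≡5, 122^8≡25, 122^16≡52, 122^32≡30, 122^64≡136, 122^128≡160
153 = 128 + 16 + 8 + 1, so 122^153 ≡ 160·52·25·122 ≡ 122 (mod 191)
R · y^e mod p:
Squares mod 191: 161^1≡161, 161^2≡136, 161^4≡160, 161^8≡6, 161^16≡36, 161^32≡150, 161^64≡153, 161^128≡107
176 = 128 + 32 + 16, so 161^176 ≡ 107·150·36 ≡ 25 (mod 191)
107·25 = 2675 ≡ 1 (mod 191)
122 ≠ 1; the check fails.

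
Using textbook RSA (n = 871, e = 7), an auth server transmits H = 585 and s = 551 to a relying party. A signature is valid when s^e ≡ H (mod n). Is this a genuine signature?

forged

Squares mod 871: s^1≡551, s^2≡493, s^4≡40
7 = 4 + 2 + 1, so s^7 ≡ 40·493·551 ≡ 866 (mod 871)
s^7 mod 871 = 866, but H = 585.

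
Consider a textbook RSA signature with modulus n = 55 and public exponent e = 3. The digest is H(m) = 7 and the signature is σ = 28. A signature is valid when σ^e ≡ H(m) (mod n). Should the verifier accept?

accept

σ^2 ≡ 28^2 = 784 ≡ 14
3 = 2 + 1, so σ^3 ≡ 14·28 ≡ 7 (mod 55)
σ^3 mod 55 = 7 matches H(m).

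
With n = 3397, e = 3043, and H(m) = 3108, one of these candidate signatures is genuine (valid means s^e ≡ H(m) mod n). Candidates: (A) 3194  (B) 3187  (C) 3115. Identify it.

B

Candidate A: Squares mod 3397: 3194^1≡3194, 3194^2≡445, 3194^4≡999, 3194^8≡2680, 3194^16≡1142, 3194^32≡3113, 3194^64≡2525, 3194^128≡2853, 3194^256≡397, 3194^512≡1347, 3194^1024≡411, 3194^2048≡2468; 3043 = 2048 + 512 + 256 + 128 + 64 + 32 + 2 + 1, so 3194^3043 ≡ 2468·1347·397·2853·2525·3113·445·3194 ≡ 192 (mod 3397)
Candidate B: Squares mod 3397: 3187^1≡3187, 3187^2≡3336, 3187^4≡324, 3187^8≡3066, 3187^16≡857, 3187^32≡697, 3187^64≡38, 3187^128≡1444, 3187^256≡2775, 3187^512≡3023, 3187^1024≡599, 3187^2048≡2116; 3043 = 2048 + 512 + 256 + 128 + 64 + 32 + 2 + 1, so 3187^3043 ≡ 2116·3023·2775·1444·38·697·3336·3187 ≡ 3108 (mod 3397)
  → matches H(m) = 3108
Candidate C: Squares mod 3397: 3115^1≡3115, 3115^2≡1393, 3115^4≡762, 3115^8≡3154, 3115^16≡1300, 3115^32≡1691, 3115^64≡2604, 3115^128≡404, 3115^256≡160, 3115^512≡1821, 3115^1024≡569, 3115^2048≡1046; 3043 = 2048 + 512 + 256 + 128 + 64 + 32 + 2 + 1, so 3115^3043 ≡ 1046·1821·160·404·2604·1691·1393·3115 ≡ 3273 (mod 3397)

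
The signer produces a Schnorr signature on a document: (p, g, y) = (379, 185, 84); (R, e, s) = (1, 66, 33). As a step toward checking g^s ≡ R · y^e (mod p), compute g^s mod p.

327

185^2 = 34225 ≡ 115
185^4 ≡ 115^2 = 13225 ≡ 339
185^8 ≡ 339^2 = 114921 ≡ 84
185^16 ≡ 84^2 = 7056 ≡ 234
185^32 ≡ 234^2 = 54756 ≡ 180
33 = 32 + 1, so 185^33 ≡ 180·185 ≡ 327 (mod 379)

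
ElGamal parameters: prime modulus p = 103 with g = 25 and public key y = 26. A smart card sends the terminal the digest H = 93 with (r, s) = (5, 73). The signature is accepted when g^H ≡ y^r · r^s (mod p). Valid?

Left side g^H mod p:
25^2 = 625 ≡ 7
25^4 ≡ 7^2 = 49
25^8 ≡ 49^2 = 2401 ≡ 32
25^16 ≡ 32^2 = 1024 ≡ 97
25^32 ≡ 97^2 = 9409 ≡ 36
25^64 ≡ 36^2 = 1296 ≡ 60
93 = 64 + 16 + 8 + 4 + 1, so 25^93 ≡ 60·97·32·49·25 ≡ 30 (mod 103)
Right side y^r · r^s mod p:
26^2 = 676 ≡ 58
26^4 ≡ 58^2 = 3364 ≡ 68
5 = 4 + 1, so 26^5 ≡ 68·26 ≡ 17 (mod 103)
5^2 = 25
5^4 ≡ 25^2 = 625 ≡ 7
5^8 ≡ 7^2 = 49
5^16 ≡ 49^2 = 2401 ≡ 32
5^32 ≡ 32^2 = 1024 ≡ 97
5^64 ≡ 97^2 = 9409 ≡ 36
73 = 64 + 8 + 1, so 5^73 ≡ 36·49·5 ≡ 65 (mod 103)
17·65 = 1105 ≡ 75 (mod 103)
30 ≠ 75, so verification fails.

no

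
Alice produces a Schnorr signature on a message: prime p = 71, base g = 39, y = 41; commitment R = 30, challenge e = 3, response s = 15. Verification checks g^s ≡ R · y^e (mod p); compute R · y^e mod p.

41^2 = 1681 ≡ 48
3 = 2 + 1, so 41^3 ≡ 48·41 ≡ 51 (mod 71)
R · y^e ≡ 30·51 = 1530 ≡ 39 (mod 71)

39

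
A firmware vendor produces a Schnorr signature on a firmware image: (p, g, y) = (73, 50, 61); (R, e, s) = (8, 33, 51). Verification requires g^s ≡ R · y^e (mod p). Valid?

no

g^s mod p:
Squares mod 73: 50^1≡50, 50^2≡18, 50^4≡32, 50^8≡2, 50^16≡4, 50^32≡16
51 = 32 + 16 + 2 + 1, so 50^51 ≡ 16·4·18·50 ≡ 3 (mod 73)
R · y^e mod p:
Squares mod 73: 61^1≡61, 61^2≡71, 61^4≡4, 61^8≡16, 61^16≡37, 61^32≡55
33 = 32 + 1, so 61^33 ≡ 55·61 ≡ 70 (mod 73)
8·70 = 560 ≡ 49 (mod 73)
3 ≠ 49; the check fails.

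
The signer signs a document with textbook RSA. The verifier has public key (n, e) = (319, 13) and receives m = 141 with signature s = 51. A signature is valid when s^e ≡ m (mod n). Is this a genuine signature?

forged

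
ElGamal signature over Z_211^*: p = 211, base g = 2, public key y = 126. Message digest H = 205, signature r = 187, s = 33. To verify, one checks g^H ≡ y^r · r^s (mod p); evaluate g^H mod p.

33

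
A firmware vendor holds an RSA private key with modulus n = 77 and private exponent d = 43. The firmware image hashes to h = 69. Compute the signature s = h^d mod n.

h^2 ≡ 69^2 = 4761 ≡ 64
h^4 ≡ 64^2 = 4096 ≡ 15
h^8 ≡ 15^2 = 225 ≡ 71
h^16 ≡ 71^2 = 5041 ≡ 36
h^32 ≡ 36^2 = 1296 ≡ 64
43 = 32 + 8 + 2 + 1, so h^43 ≡ 64·71·64·69 ≡ 27 (mod 77)

27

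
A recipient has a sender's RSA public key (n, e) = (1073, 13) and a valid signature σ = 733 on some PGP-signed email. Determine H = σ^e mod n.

337

Squares mod 1073: σ^1≡733, σ^2≡789, σ^4≡181, σ^8≡571
13 = 8 + 4 + 1, so σ^13 ≡ 571·181·733 ≡ 337 (mod 1073)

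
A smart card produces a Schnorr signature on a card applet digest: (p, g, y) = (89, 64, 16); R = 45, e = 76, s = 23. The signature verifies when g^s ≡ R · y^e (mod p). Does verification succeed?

g^s mod p:
64^2 = 4096 ≡ 2
64^4 ≡ 2^2 = 4
64^8 ≡ 4^2 = 16
64^16 ≡ 16^2 = 256 ≡ 78
23 = 16 + 4 + 2 + 1, so 64^23 ≡ 78·4·2·64 ≡ 64 (mod 89)
R · y^e mod p:
16^2 = 256 ≡ 78
16^4 ≡ 78^2 = 6084 ≡ 32
16^8 ≡ 32^2 = 1024 ≡ 45
16^16 ≡ 45^2 = 2025 ≡ 67
16^32 ≡ 67^2 = 4489 ≡ 39
16^64 ≡ 39^2 = 1521 ≡ 8
76 = 64 + 8 + 4, so 16^76 ≡ 8·45·32 ≡ 39 (mod 89)
45·39 = 1755 ≡ 64 (mod 89)
64 ≡ 64 (mod 89); signature holds.

passes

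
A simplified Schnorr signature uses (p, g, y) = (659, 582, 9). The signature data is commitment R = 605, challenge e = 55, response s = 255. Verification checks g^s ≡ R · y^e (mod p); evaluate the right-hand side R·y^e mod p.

300

Squares mod 659: 9^1≡9, 9^2≡81, 9^4≡630, 9^8≡182, 9^16≡174, 9^32≡621
55 = 32 + 16 + 4 + 2 + 1, so 9^55 ≡ 621·174·630·81·9 ≡ 507 (mod 659)
R · y^e ≡ 605·507 = 306735 ≡ 300 (mod 659)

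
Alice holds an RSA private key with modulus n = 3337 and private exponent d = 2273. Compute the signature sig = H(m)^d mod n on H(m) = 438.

462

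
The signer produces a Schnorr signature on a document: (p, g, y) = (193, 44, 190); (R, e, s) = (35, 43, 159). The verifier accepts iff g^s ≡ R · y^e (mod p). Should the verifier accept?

accept

g^s mod p:
44^2 = 1936 ≡ 6
44^4 ≡ 6^2 = 36
44^8 ≡ 36^2 = 1296 ≡ 138
44^16 ≡ 138^2 = 19044 ≡ 130
44^32 ≡ 130^2 = 16900 ≡ 109
44^64 ≡ 109^2 = 11881 ≡ 108
44^128 ≡ 108^2 = 11664 ≡ 84
159 = 128 + 16 + 8 + 4 + 2 + 1, so 44^159 ≡ 84·130·138·36·6·44 ≡ 173 (mod 193)
R · y^e mod p:
190^2 = 36100 ≡ 9
190^4 ≡ 9^2 = 81
190^8 ≡ 81^2 = 6561 ≡ 192
190^16 ≡ 192^2 = 36864 ≡ 1
190^32 ≡ 1^2 = 1
43 = 32 + 8 + 2 + 1, so 190^43 ≡ 1·192·9·190 ≡ 27 (mod 193)
35·27 = 945 ≡ 173 (mod 193)
173 ≡ 173 (mod 193); signature holds.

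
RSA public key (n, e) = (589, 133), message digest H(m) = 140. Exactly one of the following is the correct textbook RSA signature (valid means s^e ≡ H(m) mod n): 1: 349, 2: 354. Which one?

Candidate 1: 349^133 mod 589 = 140
  → matches H(m) = 140
Candidate 2: 354^133 mod 589 = 259

1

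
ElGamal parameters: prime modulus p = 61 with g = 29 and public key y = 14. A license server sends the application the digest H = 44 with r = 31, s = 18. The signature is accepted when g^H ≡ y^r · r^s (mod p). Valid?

no

Left side g^H mod p:
29^44 mod 61 = 13
Right side y^r · r^s mod p:
14^31 mod 61 = 14
31^18 mod 61 = 52
14·52 = 728 ≡ 57 (mod 61)
13 ≠ 57, so verification fails.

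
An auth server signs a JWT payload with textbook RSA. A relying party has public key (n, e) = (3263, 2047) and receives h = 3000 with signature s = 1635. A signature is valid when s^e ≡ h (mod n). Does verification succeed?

passes

s^2047 mod 3263 = 3000
s^2047 mod 3263 = 3000 matches h.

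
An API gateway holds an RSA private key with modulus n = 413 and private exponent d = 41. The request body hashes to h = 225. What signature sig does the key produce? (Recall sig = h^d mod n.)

316

Squares mod 413: h^1≡225, h^2≡239, h^4≡127, h^8≡22, h^16≡71, h^32≡85
41 = 32 + 8 + 1, so h^41 ≡ 85·22·225 ≡ 316 (mod 413)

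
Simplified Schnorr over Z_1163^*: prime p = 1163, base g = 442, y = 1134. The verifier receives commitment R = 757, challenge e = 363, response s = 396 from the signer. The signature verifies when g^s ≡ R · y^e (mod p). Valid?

g^s mod p:
Squares mod 1163: 442^1≡442, 442^2≡1143, 442^4≡400, 442^8≡669, 442^16≡969, 442^32≡420, 442^64≡787, 442^128≡653, 442^256≡751
396 = 256 + 128 + 8 + 4, so 442^396 ≡ 751·653·669·400 ≡ 901 (mod 1163)
R · y^e mod p:
Squares mod 1163: 1134^1≡1134, 1134^2≡841, 1134^4≡177, 1134^8≡1091, 1134^16≡532, 1134^32≡415, 1134^64≡101, 1134^128≡897, 1134^256≡976
363 = 256 + 64 + 32 + 8 + 2 + 1, so 1134^363 ≡ 976·101·415·1091·841·1134 ≡ 1135 (mod 1163)
757·1135 = 859195 ≡ 901 (mod 1163)
901 ≡ 901 (mod 1163); signature holds.

yes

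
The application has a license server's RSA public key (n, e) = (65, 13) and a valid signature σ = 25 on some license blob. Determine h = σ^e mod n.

Squares mod 65: σ^1≡25, σ^2≡40, σ^4≡40, σ^8≡40
13 = 8 + 4 + 1, so σ^13 ≡ 40·40·25 ≡ 25 (mod 65)

25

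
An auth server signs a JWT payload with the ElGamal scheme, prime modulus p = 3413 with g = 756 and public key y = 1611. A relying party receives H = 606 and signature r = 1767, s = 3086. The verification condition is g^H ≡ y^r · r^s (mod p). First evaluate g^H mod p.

1498

Squares mod 3413: 756^1≡756, 756^2≡1565, 756^4≡2104, 756^8≡155, 756^16≡134, 756^32≡891, 756^64≡2065, 756^128≡1388, 756^256≡1612, 756^512≡1251
606 = 512 + 64 + 16 + 8 + 4 + 2, so 756^606 ≡ 1251·2065·134·155·2104·1565 ≡ 1498 (mod 3413)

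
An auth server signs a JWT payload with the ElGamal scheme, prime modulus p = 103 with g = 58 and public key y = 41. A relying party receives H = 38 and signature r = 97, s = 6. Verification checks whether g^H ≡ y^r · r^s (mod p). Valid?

Left side g^H mod p:
58^2 = 3364 ≡ 68
58^4 ≡ 68^2 = 4624 ≡ 92
58^8 ≡ 92^2 = 8464 ≡ 18
58^16 ≡ 18^2 = 324 ≡ 15
58^32 ≡ 15^2 = 225 ≡ 19
38 = 32 + 4 + 2, so 58^38 ≡ 19·92·68 ≡ 2 (mod 103)
Right side y^r · r^s mod p:
41^2 = 1681 ≡ 33
41^4 ≡ 33^2 = 1089 ≡ 59
41^8 ≡ 59^2 = 3481 ≡ 82
41^16 ≡ 82^2 = 6724 ≡ 29
41^32 ≡ 29^2 = 841 ≡ 17
41^64 ≡ 17^2 = 289 ≡ 83
97 = 64 + 32 + 1, so 41^97 ≡ 83·17·41 ≡ 68 (mod 103)
97^2 = 9409 ≡ 36
97^4 ≡ 36^2 = 1296 ≡ 60
6 = 4 + 2, so 97^6 ≡ 60·36 ≡ 100 (mod 103)
68·100 = 6800 ≡ 2 (mod 103)
2 ≡ 2 (mod 103), so the signature is genuine.

yes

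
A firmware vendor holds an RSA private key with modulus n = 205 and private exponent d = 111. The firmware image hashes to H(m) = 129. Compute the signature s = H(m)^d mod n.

(H(m))^111 mod 205 = 54

54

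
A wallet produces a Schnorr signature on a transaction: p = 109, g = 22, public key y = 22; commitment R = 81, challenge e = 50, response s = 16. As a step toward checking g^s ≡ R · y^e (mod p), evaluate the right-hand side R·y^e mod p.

22^2 = 484 ≡ 48
22^4 ≡ 48^2 = 2304 ≡ 15
22^8 ≡ 15^2 = 225 ≡ 7
22^16 ≡ 7^2 = 49
22^32 ≡ 49^2 = 2401 ≡ 3
50 = 32 + 16 + 2, so 22^50 ≡ 3·49·48 ≡ 80 (mod 109)
R · y^e ≡ 81·80 = 6480 ≡ 49 (mod 109)

49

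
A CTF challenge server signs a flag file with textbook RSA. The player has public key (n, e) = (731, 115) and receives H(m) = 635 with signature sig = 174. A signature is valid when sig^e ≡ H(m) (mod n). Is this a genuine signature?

sig^2 ≡ 174^2 = 30276 ≡ 305
sig^4 ≡ 305^2 = 93025 ≡ 188
sig^8 ≡ 188^2 = 35344 ≡ 256
sig^16 ≡ 256^2 = 65536 ≡ 477
sig^32 ≡ 477^2 = 227529 ≡ 188
sig^64 ≡ 188^2 = 35344 ≡ 256
115 = 64 + 32 + 16 + 2 + 1, so sig^115 ≡ 256·188·477·305·174 ≡ 438 (mod 731)
sig^115 mod 731 = 438, but H(m) = 635.

forged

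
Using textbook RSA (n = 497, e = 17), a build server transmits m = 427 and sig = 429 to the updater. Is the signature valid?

sig^2 ≡ 429^2 = 184041 ≡ 151
sig^4 ≡ 151^2 = 22801 ≡ 436
sig^8 ≡ 436^2 = 190096 ≡ 242
sig^16 ≡ 242^2 = 58564 ≡ 415
17 = 16 + 1, so sig^17 ≡ 415·429 ≡ 109 (mod 497)
109 ≠ 427, so verification fails.

invalid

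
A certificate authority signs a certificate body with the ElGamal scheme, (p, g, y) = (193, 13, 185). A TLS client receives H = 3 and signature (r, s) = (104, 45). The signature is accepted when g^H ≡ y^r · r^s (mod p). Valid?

yes

Left side g^H mod p:
13^2 = 169
3 = 2 + 1, so 13^3 ≡ 169·13 ≡ 74 (mod 193)
Right side y^r · r^s mod p:
185^2 = 34225 ≡ 64
185^4 ≡ 64^2 = 4096 ≡ 43
185^8 ≡ 43^2 = 1849 ≡ 112
185^16 ≡ 112^2 = 12544 ≡ 192
185^32 ≡ 192^2 = 36864 ≡ 1
185^64 ≡ 1^2 = 1
104 = 64 + 32 + 8, so 185^104 ≡ 1·1·112 ≡ 112 (mod 193)
104^2 = 10816 ≡ 8
104^4 ≡ 8^2 = 64
104^8 ≡ 64^2 = 4096 ≡ 43
104^16 ≡ 43^2 = 1849 ≡ 112
104^32 ≡ 112^2 = 12544 ≡ 192
45 = 32 + 8 + 4 + 1, so 104^45 ≡ 192·43·64·104 ≡ 11 (mod 193)
112·11 = 1232 ≡ 74 (mod 193)
74 ≡ 74 (mod 193), so the signature is genuine.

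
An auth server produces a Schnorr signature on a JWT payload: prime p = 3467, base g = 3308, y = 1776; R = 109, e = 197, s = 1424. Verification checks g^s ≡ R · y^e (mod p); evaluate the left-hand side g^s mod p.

2850

3308^2 = 10942864 ≡ 1012
3308^4 ≡ 1012^2 = 1024144 ≡ 1379
3308^8 ≡ 1379^2 = 1901641 ≡ 1725
3308^16 ≡ 1725^2 = 2975625 ≡ 939
3308^32 ≡ 939^2 = 881721 ≡ 1103
3308^64 ≡ 1103^2 = 1216609 ≡ 3159
3308^128 ≡ 3159^2 = 9979281 ≡ 1255
3308^256 ≡ 1255^2 = 1575025 ≡ 1007
3308^512 ≡ 1007^2 = 1014049 ≡ 1685
3308^1024 ≡ 1685^2 = 2839225 ≡ 3219
1424 = 1024 + 256 + 128 + 16, so 3308^1424 ≡ 3219·1007·1255·939 ≡ 2850 (mod 3467)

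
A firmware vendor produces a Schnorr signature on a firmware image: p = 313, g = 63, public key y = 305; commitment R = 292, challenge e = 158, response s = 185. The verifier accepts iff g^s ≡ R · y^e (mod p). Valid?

yes

g^s mod p:
Squares mod 313: 63^1≡63, 63^2≡213, 63^4≡297, 63^8≡256, 63^16≡119, 63^32≡76, 63^64≡142, 63^128≡132
185 = 128 + 32 + 16 + 8 + 1, so 63^185 ≡ 132·76·119·256·63 ≡ 221 (mod 313)
R · y^e mod p:
Squares mod 313: 305^1≡305, 305^2≡64, 305^4≡27, 305^8≡103, 305^16≡280, 305^32≡150, 305^64≡277, 305^128≡44
158 = 128 + 16 + 8 + 4 + 2, so 305^158 ≡ 44·280·103·27·64 ≡ 64 (mod 313)
292·64 = 18688 ≡ 221 (mod 313)
221 ≡ 221 (mod 313); signature holds.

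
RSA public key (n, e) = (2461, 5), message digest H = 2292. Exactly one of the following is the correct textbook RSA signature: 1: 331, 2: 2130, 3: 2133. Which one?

2

Candidate 1: Squares mod 2461: 331^1≡331, 331^2≡1277, 331^4≡1547; 5 = 4 + 1, so 331^5 ≡ 1547·331 ≡ 169 (mod 2461)
Candidate 2: Squares mod 2461: 2130^1≡2130, 2130^2≡1277, 2130^4≡1547; 5 = 4 + 1, so 2130^5 ≡ 1547·2130 ≡ 2292 (mod 2461)
  → matches H = 2292
Candidate 3: Squares mod 2461: 2133^1≡2133, 2133^2≡1761, 2133^4≡261; 5 = 4 + 1, so 2133^5 ≡ 261·2133 ≡ 527 (mod 2461)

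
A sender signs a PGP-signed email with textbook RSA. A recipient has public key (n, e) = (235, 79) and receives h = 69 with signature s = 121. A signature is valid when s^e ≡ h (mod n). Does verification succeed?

s^2 ≡ 121^2 = 14641 ≡ 71
s^4 ≡ 71^2 = 5041 ≡ 106
s^8 ≡ 106^2 = 11236 ≡ 191
s^16 ≡ 191^2 = 36481 ≡ 56
s^32 ≡ 56^2 = 3136 ≡ 81
s^64 ≡ 81^2 = 6561 ≡ 216
79 = 64 + 8 + 4 + 2 + 1, so s^79 ≡ 216·191·106·71·121 ≡ 166 (mod 235)
166 ≠ 69, so verification fails.

fails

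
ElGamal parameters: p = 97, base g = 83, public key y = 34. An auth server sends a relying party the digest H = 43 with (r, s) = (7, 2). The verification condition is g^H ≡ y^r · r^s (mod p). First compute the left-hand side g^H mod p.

Squares mod 97: 83^1≡83, 83^2≡2, 83^4≡4, 83^8≡16, 83^16≡62, 83^32≡61
43 = 32 + 8 + 2 + 1, so 83^43 ≡ 61·16·2·83 ≡ 26 (mod 97)

26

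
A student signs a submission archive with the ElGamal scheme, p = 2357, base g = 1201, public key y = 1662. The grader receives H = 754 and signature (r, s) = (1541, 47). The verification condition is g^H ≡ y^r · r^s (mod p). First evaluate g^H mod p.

Squares mod 2357: 1201^1≡1201, 1201^2≡2274, 1201^4≡2175, 1201^8≡126, 1201^16≡1734, 1201^32≡1581, 1201^64≡1141, 1201^128≡817, 1201^256≡458, 1201^512≡2348
754 = 512 + 128 + 64 + 32 + 16 + 2, so 1201^754 ≡ 2348·817·1141·1581·1734·2274 ≡ 548 (mod 2357)

548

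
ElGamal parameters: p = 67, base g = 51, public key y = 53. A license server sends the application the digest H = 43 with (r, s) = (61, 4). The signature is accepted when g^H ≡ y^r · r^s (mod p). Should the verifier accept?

accept

Left side g^H mod p:
Squares mod 67: 51^1≡51, 51^2≡55, 51^4≡10, 51^8≡33, 51^16≡17, 51^32≡21
43 = 32 + 8 + 2 + 1, so 51^43 ≡ 21·33·55·51 ≡ 61 (mod 67)
Right side y^r · r^s mod p:
Squares mod 67: 53^1≡53, 53^2≡62, 53^4≡25, 53^8≡22, 53^16≡15, 53^32≡24
61 = 32 + 16 + 8 + 4 + 1, so 53^61 ≡ 24·15·22·25·53 ≡ 58 (mod 67)
Squares mod 67: 61^1≡61, 61^2≡36, 61^4≡23
61^4 ≡ 23 (mod 67)
58·23 = 1334 ≡ 61 (mod 67)
61 ≡ 61 (mod 67), so the signature is genuine.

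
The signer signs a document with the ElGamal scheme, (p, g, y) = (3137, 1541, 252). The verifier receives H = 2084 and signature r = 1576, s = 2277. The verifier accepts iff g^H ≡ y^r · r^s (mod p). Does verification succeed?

Left side g^H mod p:
1541^2084 mod 3137 = 1052
Right side y^r · r^s mod p:
252^1576 mod 3137 = 1878
1576^2277 mod 3137 = 2318
1878·2318 = 4353204 ≡ 2185 (mod 3137)
1052 ≠ 2185, so verification fails.

fails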